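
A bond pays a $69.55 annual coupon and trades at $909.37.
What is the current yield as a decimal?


Formula: Current yield = annual coupon / price
Substituting: CY = $69.55 / $909.37
CY = 0.076482

0.076482


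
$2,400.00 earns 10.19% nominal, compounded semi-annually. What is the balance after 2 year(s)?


Formula: FV = P * (1 + r/m)^(m*t)
Period rate: r/m = 0.1019 / 2 = 0.05095
Total periods: m*t = 2 * 2 = 4
Growth factor: (1 + 0.05095)^4 = 1.219911
FV = $2,400.00 * 1.219911 = $2,927.79

$2,927.79


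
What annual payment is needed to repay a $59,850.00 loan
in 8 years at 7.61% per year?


Formula: PMT = PV * r / (1 - (1+r)^(-n))
Denominator: 1 - (1 + 0.0761)^(-8) = 0.443867
Numerator: $59,850.00 * 0.0761 = 4554.585
PMT = 4554.585 / 0.443867 = $10,261.16

$10,261.16


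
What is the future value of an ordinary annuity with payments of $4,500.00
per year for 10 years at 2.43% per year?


Formula: FV = PMT * ((1+r)^n - 1) / r
Growth factor: (1 + 0.0243)^10 = 1.271369
Numerator: 1.271369 - 1 = 0.271369
FV = $4,500.00 * 0.271369 / 0.0243 = $50,253.58

$50,253.58


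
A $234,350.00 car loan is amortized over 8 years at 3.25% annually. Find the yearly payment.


Formula: PMT = PV * r / (1 - (1+r)^(-n))
Denominator: 1 - (1 + 0.0325)^(-8) = 0.225753
Numerator: $234,350.00 * 0.0325 = 7616.375
PMT = 7616.375 / 0.225753 = $33,737.64

$33,737.64


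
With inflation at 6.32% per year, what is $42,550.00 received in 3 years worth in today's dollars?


Formula: Real value = nominal / (1 + inflation)^years
Price level: (1 + 0.0632)^3 = 1.201835
Real value = $42,550.00 / 1.201835 = $35,404.19

$35,404.19


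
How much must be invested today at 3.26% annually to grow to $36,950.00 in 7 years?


Formula: PV = FV / (1 + r)^n
Substituting: PV = $36,950.00 / (1 + 0.0326)^7
Discount factor: (1.0326)^7 = 1.251771
PV = $36,950.00 / 1.251771 = $29,518.18

$29,518.18


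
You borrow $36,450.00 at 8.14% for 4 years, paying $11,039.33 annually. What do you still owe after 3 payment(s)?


Formula: Balance = PV*(1+r)^k - PMT*((1+r)^k - 1)/r
Growth: (1 + 0.0814)^3 = 1.264617
Accumulated factor: ((1+r)^k - 1)/r = 3.250826
Balance = $36,450.00 * 1.264617 - $11,039.33 * 3.250826
Balance = $10,208.36

$10,208.36


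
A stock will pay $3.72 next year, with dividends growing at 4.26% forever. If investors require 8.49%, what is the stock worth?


Formula: P = D1 / (r - g)
Spread: r - g = 0.0849 - 0.0426 = 0.0423
Substituting: P = $3.72 / 0.0423
P = $87.94

$87.94


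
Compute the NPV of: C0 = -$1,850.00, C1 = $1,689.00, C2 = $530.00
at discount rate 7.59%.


Formula: NPV = C0 + C1/(1+r) + C2/(1+r)^2
Discount C1: $1,689.00 / (1 + 0.0759) = $1,569.85
Discount C2: $530.00 / (1 + 0.0759)^2 = $457.86
NPV = -$1,850.00 + $1,569.85 + $457.86 = $177.71

$177.71


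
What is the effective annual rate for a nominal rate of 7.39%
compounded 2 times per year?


Formula: EAR = (1 + r/m)^m - 1
Period rate: r/m = 0.0739 / 2 = 0.03695
Compounding: (1 + 0.03695)^2 = 1.075265
EAR = 1.075265 - 1 = 0.075265

0.075265


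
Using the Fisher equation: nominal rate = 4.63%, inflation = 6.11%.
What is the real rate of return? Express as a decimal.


Formula: (1 + r_real) = (1 + r_nom) / (1 + inflation)
Substituting: (1 + r_real) = 1.0463 / 1.0611
(1 + r_real) = 0.986052
r_real = 0.986052 - 1 = -0.013948

-0.013948


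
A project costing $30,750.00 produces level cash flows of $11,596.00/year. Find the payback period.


Formula: Payback = investment / annual cash flow
Substituting: Payback = $30,750.00 / $11,596.00
Payback = 2.6518 years

2.6518 years


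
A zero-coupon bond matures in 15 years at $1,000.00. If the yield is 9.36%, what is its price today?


Formula: Price = FV / (1 + r)^n
Substituting: Price = $1,000.00 / (1 + 0.0936)^15
Discount factor: (1.0936)^15 = 3.827168
Price = $1,000.00 / 3.827168 = $261.29

$261.29


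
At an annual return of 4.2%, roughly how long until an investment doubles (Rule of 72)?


Formula: Years ≈ 72 / r
Substituting: Years ≈ 72 / 4.2
Years ≈ 17.1

17.1 years


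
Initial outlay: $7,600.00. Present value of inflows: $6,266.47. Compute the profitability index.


Formula: PI = PV(cash flows) / initial investment
Substituting: PI = $6,266.47 / $7,600.00
PI = 0.8245

0.8245


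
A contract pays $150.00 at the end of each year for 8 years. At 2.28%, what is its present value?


Formula: PV = PMT * (1 - (1+r)^(-n)) / r
Discount factor: (1 + 0.0228)^(-8) = 0.834976
Bracket: 1 - 0.834976 = 0.165024
PV = $150.00 * 0.165024 / 0.0228 = $1,085.68

$1,085.68


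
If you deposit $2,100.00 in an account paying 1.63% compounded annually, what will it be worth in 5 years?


Formula: FV = P * (1 + r)^n
Substituting: FV = $2,100.00 * (1 + 0.0163)^5
Growth factor: (1.0163)^5 = 1.084201
FV = $2,100.00 * 1.084201 = $2,276.82

$2,276.82


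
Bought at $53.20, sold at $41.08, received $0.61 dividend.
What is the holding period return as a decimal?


Formula: HPR = (P1 - P0 + D) / P0
Gain: $41.08 - $53.20 + $0.61 = -$11.51
HPR = -$11.51 / $53.20 = -0.2164

-0.2164


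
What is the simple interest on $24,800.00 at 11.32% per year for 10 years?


Formula: I = P * r * t
Substituting: I = $24,800.00 * 0.1132 * 10
Step: I = $24,800.00 * 1.132
I = $28,073.60

$28,073.60


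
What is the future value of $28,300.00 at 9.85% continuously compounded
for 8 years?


Formula: FV = P * e^(r*t)
Exponent: r*t = 0.0985 * 8 = 0.788
e^(0.788) = 2.198994
FV = $28,300.00 * 2.198994 = $62,231.53

$62,231.53


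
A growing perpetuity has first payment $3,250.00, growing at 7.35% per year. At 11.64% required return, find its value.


Formula: PV = C / (r - g)
Spread: r - g = 0.1164 - 0.0735 = 0.0429
Substituting: PV = $3,250.00 / 0.0429
PV = $75,757.58

$75,757.58


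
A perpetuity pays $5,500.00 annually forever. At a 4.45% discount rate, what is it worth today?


Formula: PV = C / r
Substituting: PV = $5,500.00 / 0.0445
PV = $123,595.51

$123,595.51


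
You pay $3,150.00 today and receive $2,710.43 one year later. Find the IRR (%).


Formula: IRR = C1/C0 - 1
Substituting: IRR = $2,710.43 / $3,150.00 - 1
Ratio: 0.860454 - 1 = -0.139546
IRR = -13.9546%

-13.9546%


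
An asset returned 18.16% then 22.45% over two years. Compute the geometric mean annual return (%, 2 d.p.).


Formula: Geometric mean = ((1+r1)*(1+r2))^(1/2) - 1
Product: (1 + 0.1816) * (1 + 0.2245) = 1.1816 * 1.2245 = 1.446869
Square root: 1.446869^0.5 = 1.202859
Geometric mean = 1.202859 - 1 = 0.202859
As percentage: 20.29%

20.29%


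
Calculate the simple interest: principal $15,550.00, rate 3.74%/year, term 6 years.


Formula: I = P * r * t
Substituting: I = $15,550.00 * 0.0374 * 6
Step: I = $15,550.00 * 0.2244
I = $3,489.42

$3,489.42


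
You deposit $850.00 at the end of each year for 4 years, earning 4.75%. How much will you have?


Formula: FV = PMT * ((1+r)^n - 1) / r
Growth factor: (1 + 0.0475)^4 = 1.203971
Numerator: 1.203971 - 1 = 0.203971
FV = $850.00 * 0.203971 / 0.0475 = $3,650.01

$3,650.01


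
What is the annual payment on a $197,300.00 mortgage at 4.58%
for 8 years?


Formula: PMT = PV * r / (1 - (1+r)^(-n))
Denominator: 1 - (1 + 0.0458)^(-8) = 0.301107
Numerator: $197,300.00 * 0.0458 = 9036.34
PMT = 9036.34 / 0.301107 = $30,010.43

$30,010.43


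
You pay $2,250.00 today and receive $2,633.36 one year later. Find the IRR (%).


Formula: IRR = C1/C0 - 1
Substituting: IRR = $2,633.36 / $2,250.00 - 1
Ratio: 1.170382 - 1 = 0.170382
IRR = 17.0382%

17.0382%


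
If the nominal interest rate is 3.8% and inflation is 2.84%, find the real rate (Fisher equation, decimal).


Formula: (1 + r_real) = (1 + r_nom) / (1 + inflation)
Substituting: (1 + r_real) = 1.038 / 1.0284
(1 + r_real) = 1.009335
r_real = 1.009335 - 1 = 0.009335

0.009335


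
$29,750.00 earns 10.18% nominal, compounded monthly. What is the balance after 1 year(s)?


Formula: FV = P * (1 + r/m)^(m*t)
Period rate: r/m = 0.1018 / 12 = 0.008483
Total periods: m*t = 12 * 1 = 12
Growth factor: (1 + 0.008483)^12 = 1.106687
FV = $29,750.00 * 1.106687 = $32,923.93

$32,923.93


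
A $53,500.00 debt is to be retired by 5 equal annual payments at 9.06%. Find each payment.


Formula: PMT = PV * r / (1 - (1+r)^(-n))
Denominator: 1 - (1 + 0.0906)^(-5) = 0.351854
Numerator: $53,500.00 * 0.0906 = 4847.1
PMT = 4847.1 / 0.351854 = $13,775.87

$13,775.87


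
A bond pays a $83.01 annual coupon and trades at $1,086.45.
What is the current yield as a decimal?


Formula: Current yield = annual coupon / price
Substituting: CY = $83.01 / $1,086.45
CY = 0.076405

0.076405


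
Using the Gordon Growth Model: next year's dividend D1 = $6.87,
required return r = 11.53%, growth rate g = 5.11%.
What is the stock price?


Formula: P = D1 / (r - g)
Spread: r - g = 0.1153 - 0.0511 = 0.0642
Substituting: P = $6.87 / 0.0642
P = $107.01

$107.01


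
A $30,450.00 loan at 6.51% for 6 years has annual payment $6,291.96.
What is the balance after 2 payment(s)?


Formula: Balance = PV*(1+r)^k - PMT*((1+r)^k - 1)/r
Growth: (1 + 0.0651)^2 = 1.134438
Accumulated factor: ((1+r)^k - 1)/r = 2.0651
Balance = $30,450.00 * 1.134438 - $6,291.96 * 2.0651
Balance = $21,550.11

$21,550.11


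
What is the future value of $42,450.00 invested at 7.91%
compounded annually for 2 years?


Formula: FV = P * (1 + r)^n
Substituting: FV = $42,450.00 * (1 + 0.0791)^2
Growth factor: (1.0791)^2 = 1.164457
FV = $42,450.00 * 1.164457 = $49,431.19

$49,431.19


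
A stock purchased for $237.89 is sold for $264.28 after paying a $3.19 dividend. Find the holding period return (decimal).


Formula: HPR = (P1 - P0 + D) / P0
Gain: $264.28 - $237.89 + $3.19 = $29.58
HPR = $29.58 / $237.89 = 0.1243

0.1243


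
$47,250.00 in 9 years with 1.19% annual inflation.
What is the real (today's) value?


Formula: Real value = nominal / (1 + inflation)^years
Price level: (1 + 0.0119)^9 = 1.112342
Real value = $47,250.00 / 1.112342 = $42,477.94

$42,477.94


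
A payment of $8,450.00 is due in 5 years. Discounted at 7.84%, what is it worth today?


Formula: PV = FV / (1 + r)^n
Substituting: PV = $8,450.00 / (1 + 0.0784)^5
Discount factor: (1.0784)^5 = 1.458476
PV = $8,450.00 / 1.458476 = $5,793.72

$5,793.72


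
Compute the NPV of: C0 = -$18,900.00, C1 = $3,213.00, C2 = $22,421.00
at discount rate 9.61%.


Formula: NPV = C0 + C1/(1+r) + C2/(1+r)^2
Discount C1: $3,213.00 / (1 + 0.0961) = $2,931.30
Discount C2: $22,421.00 / (1 + 0.0961)^2 = $18,661.85
NPV = -$18,900.00 + $2,931.30 + $18,661.85 = $2,693.15

$2,693.15


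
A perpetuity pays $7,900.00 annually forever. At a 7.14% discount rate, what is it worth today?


Formula: PV = C / r
Substituting: PV = $7,900.00 / 0.0714
PV = $110,644.26

$110,644.26


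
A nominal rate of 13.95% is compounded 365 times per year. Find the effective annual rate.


Formula: EAR = (1 + r/m)^m - 1
Period rate: r/m = 0.1395 / 365 = 0.000382
Compounding: (1 + 0.000382)^365 = 1.149668
EAR = 1.149668 - 1 = 0.149668

0.149668


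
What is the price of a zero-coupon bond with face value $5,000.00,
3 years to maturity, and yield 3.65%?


Formula: Price = FV / (1 + r)^n
Substituting: Price = $5,000.00 / (1 + 0.0365)^3
Discount factor: (1.0365)^3 = 1.113545
Price = $5,000.00 / 1.113545 = $4,490.16

$4,490.16


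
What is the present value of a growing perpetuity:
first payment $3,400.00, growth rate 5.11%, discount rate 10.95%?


Formula: PV = C / (r - g)
Spread: r - g = 0.1095 - 0.0511 = 0.0584
Substituting: PV = $3,400.00 / 0.0584
PV = $58,219.18

$58,219.18


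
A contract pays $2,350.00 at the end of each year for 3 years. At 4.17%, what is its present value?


Formula: PV = PMT * (1 - (1+r)^(-n)) / r
Discount factor: (1 + 0.0417)^(-3) = 0.884651
Bracket: 1 - 0.884651 = 0.115349
PV = $2,350.00 * 0.115349 / 0.0417 = $6,500.48

$6,500.48


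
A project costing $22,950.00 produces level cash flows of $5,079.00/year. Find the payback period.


Formula: Payback = investment / annual cash flow
Substituting: Payback = $22,950.00 / $5,079.00
Payback = 4.5186 years

4.5186 years


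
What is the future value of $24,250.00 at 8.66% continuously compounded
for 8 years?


Formula: FV = P * e^(r*t)
Exponent: r*t = 0.0866 * 8 = 0.6928
e^(0.6928) = 1.999306
FV = $24,250.00 * 1.999306 = $48,483.16

$48,483.16


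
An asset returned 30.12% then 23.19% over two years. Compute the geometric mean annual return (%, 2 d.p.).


Formula: Geometric mean = ((1+r1)*(1+r2))^(1/2) - 1
Product: (1 + 0.3012) * (1 + 0.2319) = 1.3012 * 1.2319 = 1.602948
Square root: 1.602948^0.5 = 1.266076
Geometric mean = 1.266076 - 1 = 0.266076
As percentage: 26.61%

26.61%


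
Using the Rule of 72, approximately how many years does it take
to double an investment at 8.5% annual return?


Formula: Years ≈ 72 / r
Substituting: Years ≈ 72 / 8.5
Years ≈ 8.5

8.5 years


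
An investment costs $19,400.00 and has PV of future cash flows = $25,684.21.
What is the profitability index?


Formula: PI = PV(cash flows) / initial investment
Substituting: PI = $25,684.21 / $19,400.00
PI = 1.3239

1.3239


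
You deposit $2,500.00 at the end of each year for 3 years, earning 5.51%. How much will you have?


Formula: FV = PMT * ((1+r)^n - 1) / r
Growth factor: (1 + 0.0551)^3 = 1.174575
Numerator: 1.174575 - 1 = 0.174575
FV = $2,500.00 * 0.174575 / 0.0551 = $7,920.84

$7,920.84


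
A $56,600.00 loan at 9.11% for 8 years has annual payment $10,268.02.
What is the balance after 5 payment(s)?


Formula: Balance = PV*(1+r)^k - PMT*((1+r)^k - 1)/r
Growth: (1 + 0.0911)^5 = 1.546403
Accumulated factor: ((1+r)^k - 1)/r = 5.997841
Balance = $56,600.00 * 1.546403 - $10,268.02 * 5.997841
Balance = $25,940.47

$25,940.47


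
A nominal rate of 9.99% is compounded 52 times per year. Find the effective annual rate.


Formula: EAR = (1 + r/m)^m - 1
Period rate: r/m = 0.0999 / 52 = 0.001921
Compounding: (1 + 0.001921)^52 = 1.104955
EAR = 1.104955 - 1 = 0.104955

0.104955


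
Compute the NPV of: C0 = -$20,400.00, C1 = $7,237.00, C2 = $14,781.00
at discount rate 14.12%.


Formula: NPV = C0 + C1/(1+r) + C2/(1+r)^2
Discount C1: $7,237.00 / (1 + 0.1412) = $6,341.57
Discount C2: $14,781.00 / (1 + 0.1412)^2 = $11,349.59
NPV = -$20,400.00 + $6,341.57 + $11,349.59 = -$2,708.84

-$2,708.84


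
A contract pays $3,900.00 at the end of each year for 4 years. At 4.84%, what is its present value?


Formula: PV = PMT * (1 - (1+r)^(-n)) / r
Discount factor: (1 + 0.0484)^(-4) = 0.827736
Bracket: 1 - 0.827736 = 0.172264
PV = $3,900.00 * 0.172264 / 0.0484 = $13,880.76

$13,880.76


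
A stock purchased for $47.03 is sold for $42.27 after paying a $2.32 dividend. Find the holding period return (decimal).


Formula: HPR = (P1 - P0 + D) / P0
Gain: $42.27 - $47.03 + $2.32 = -$2.44
HPR = -$2.44 / $47.03 = -0.0519

-0.0519


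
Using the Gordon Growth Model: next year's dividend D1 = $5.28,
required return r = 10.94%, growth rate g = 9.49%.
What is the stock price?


Formula: P = D1 / (r - g)
Spread: r - g = 0.1094 - 0.0949 = 0.0145
Substituting: P = $5.28 / 0.0145
P = $364.14

$364.14


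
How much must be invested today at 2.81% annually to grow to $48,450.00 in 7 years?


Formula: PV = FV / (1 + r)^n
Substituting: PV = $48,450.00 / (1 + 0.0281)^7
Discount factor: (1.0281)^7 = 1.214081
PV = $48,450.00 / 1.214081 = $39,906.74

$39,906.74


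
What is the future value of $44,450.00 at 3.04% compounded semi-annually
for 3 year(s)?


Formula: FV = P * (1 + r/m)^(m*t)
Period rate: r/m = 0.0304 / 2 = 0.0152
Total periods: m*t = 2 * 3 = 6
Growth factor: (1 + 0.0152)^6 = 1.094737
FV = $44,450.00 * 1.094737 = $48,661.04

$48,661.04


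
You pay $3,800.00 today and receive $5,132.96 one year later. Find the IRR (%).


Formula: IRR = C1/C0 - 1
Substituting: IRR = $5,132.96 / $3,800.00 - 1
Ratio: 1.350779 - 1 = 0.350779
IRR = 35.0779%

35.0779%


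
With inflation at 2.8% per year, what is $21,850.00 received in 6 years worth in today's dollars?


Formula: Real value = nominal / (1 + inflation)^years
Price level: (1 + 0.028)^6 = 1.180208
Real value = $21,850.00 / 1.180208 = $18,513.68

$18,513.68


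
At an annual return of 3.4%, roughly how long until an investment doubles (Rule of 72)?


Formula: Years ≈ 72 / r
Substituting: Years ≈ 72 / 3.4
Years ≈ 21.2

21.2 years


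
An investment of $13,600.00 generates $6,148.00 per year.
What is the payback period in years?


Formula: Payback = investment / annual cash flow
Substituting: Payback = $13,600.00 / $6,148.00
Payback = 2.2121 years

2.2121 years


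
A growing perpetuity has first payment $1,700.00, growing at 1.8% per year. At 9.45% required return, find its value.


Formula: PV = C / (r - g)
Spread: r - g = 0.0945 - 0.018 = 0.0765
Substituting: PV = $1,700.00 / 0.0765
PV = $22,222.22

$22,222.22


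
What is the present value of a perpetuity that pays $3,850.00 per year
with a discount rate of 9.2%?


Formula: PV = C / r
Substituting: PV = $3,850.00 / 0.092
PV = $41,847.83

$41,847.83


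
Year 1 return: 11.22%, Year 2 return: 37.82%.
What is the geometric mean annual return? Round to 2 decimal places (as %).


Formula: Geometric mean = ((1+r1)*(1+r2))^(1/2) - 1
Product: (1 + 0.1122) * (1 + 0.3782) = 1.1122 * 1.3782 = 1.532834
Square root: 1.532834^0.5 = 1.238077
Geometric mean = 1.238077 - 1 = 0.238077
As percentage: 23.81%

23.81%


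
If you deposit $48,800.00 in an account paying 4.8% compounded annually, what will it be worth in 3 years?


Formula: FV = P * (1 + r)^n
Substituting: FV = $48,800.00 * (1 + 0.048)^3
Growth factor: (1.048)^3 = 1.151023
FV = $48,800.00 * 1.151023 = $56,169.90

$56,169.90


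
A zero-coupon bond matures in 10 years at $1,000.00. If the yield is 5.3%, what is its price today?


Formula: Price = FV / (1 + r)^n
Substituting: Price = $1,000.00 / (1 + 0.053)^10
Discount factor: (1.053)^10 = 1.676037
Price = $1,000.00 / 1.676037 = $596.65

$596.65


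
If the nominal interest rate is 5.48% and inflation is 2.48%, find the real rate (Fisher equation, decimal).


Formula: (1 + r_real) = (1 + r_nom) / (1 + inflation)
Substituting: (1 + r_real) = 1.0548 / 1.0248
(1 + r_real) = 1.029274
r_real = 1.029274 - 1 = 0.029274

0.029274


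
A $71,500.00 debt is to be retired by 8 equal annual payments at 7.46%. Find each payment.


Formula: PMT = PV * r / (1 - (1+r)^(-n))
Denominator: 1 - (1 + 0.0746)^(-8) = 0.437626
Numerator: $71,500.00 * 0.0746 = 5333.9
PMT = 5333.9 / 0.437626 = $12,188.26

$12,188.26


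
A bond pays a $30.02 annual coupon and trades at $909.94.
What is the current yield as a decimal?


Formula: Current yield = annual coupon / price
Substituting: CY = $30.02 / $909.94
CY = 0.032991

0.032991


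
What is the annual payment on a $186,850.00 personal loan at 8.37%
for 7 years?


Formula: PMT = PV * r / (1 - (1+r)^(-n))
Denominator: 1 - (1 + 0.0837)^(-7) = 0.430313
Numerator: $186,850.00 * 0.0837 = 15639.345
PMT = 15639.345 / 0.430313 = $36,344.13

$36,344.13


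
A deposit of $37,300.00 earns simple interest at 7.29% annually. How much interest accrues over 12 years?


Formula: I = P * r * t
Substituting: I = $37,300.00 * 0.0729 * 12
Step: I = $37,300.00 * 0.8748
I = $32,630.04

$32,630.04


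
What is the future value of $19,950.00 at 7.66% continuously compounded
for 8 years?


Formula: FV = P * e^(r*t)
Exponent: r*t = 0.0766 * 8 = 0.6128
e^(0.6128) = 1.845592
FV = $19,950.00 * 1.845592 = $36,819.56

$36,819.56


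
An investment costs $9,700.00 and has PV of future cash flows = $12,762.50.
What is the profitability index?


Formula: PI = PV(cash flows) / initial investment
Substituting: PI = $12,762.50 / $9,700.00
PI = 1.3157

1.3157


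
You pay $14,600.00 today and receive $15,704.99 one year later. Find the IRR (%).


Formula: IRR = C1/C0 - 1
Substituting: IRR = $15,704.99 / $14,600.00 - 1
Ratio: 1.075684 - 1 = 0.075684
IRR = 7.5684%

7.5684%


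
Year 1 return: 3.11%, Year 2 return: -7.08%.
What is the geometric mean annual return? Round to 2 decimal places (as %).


Formula: Geometric mean = ((1+r1)*(1+r2))^(1/2) - 1
Product: (1 + 0.0311) * (1 + -0.0708) = 1.0311 * 0.9292 = 0.958098
Square root: 0.958098^0.5 = 0.978825
Geometric mean = 0.978825 - 1 = -0.021175
As percentage: -2.12%

-2.12%


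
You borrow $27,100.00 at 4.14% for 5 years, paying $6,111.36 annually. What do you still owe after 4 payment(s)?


Formula: Balance = PV*(1+r)^k - PMT*((1+r)^k - 1)/r
Growth: (1 + 0.0414)^4 = 1.176171
Accumulated factor: ((1+r)^k - 1)/r = 4.255327
Balance = $27,100.00 * 1.176171 - $6,111.36 * 4.255327
Balance = $5,868.39

$5,868.39


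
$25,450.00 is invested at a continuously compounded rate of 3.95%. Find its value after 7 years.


Formula: FV = P * e^(r*t)
Exponent: r*t = 0.0395 * 7 = 0.2765
e^(0.2765) = 1.318507
FV = $25,450.00 * 1.318507 = $33,556.00

$33,556.00


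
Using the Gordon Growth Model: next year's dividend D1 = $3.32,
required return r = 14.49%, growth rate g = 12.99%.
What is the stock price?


Formula: P = D1 / (r - g)
Spread: r - g = 0.1449 - 0.1299 = 0.015
Substituting: P = $3.32 / 0.015
P = $221.33

$221.33


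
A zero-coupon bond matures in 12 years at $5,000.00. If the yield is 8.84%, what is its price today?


Formula: Price = FV / (1 + r)^n
Substituting: Price = $5,000.00 / (1 + 0.0884)^12
Discount factor: (1.0884)^12 = 2.763519
Price = $5,000.00 / 2.763519 = $1,809.29

$1,809.29


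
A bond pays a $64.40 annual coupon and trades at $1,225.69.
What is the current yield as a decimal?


Formula: Current yield = annual coupon / price
Substituting: CY = $64.40 / $1,225.69
CY = 0.052542

0.052542


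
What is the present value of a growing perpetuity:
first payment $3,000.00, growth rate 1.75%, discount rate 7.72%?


Formula: PV = C / (r - g)
Spread: r - g = 0.0772 - 0.0175 = 0.0597
Substituting: PV = $3,000.00 / 0.0597
PV = $50,251.26

$50,251.26


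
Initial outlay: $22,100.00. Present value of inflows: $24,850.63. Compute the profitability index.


Formula: PI = PV(cash flows) / initial investment
Substituting: PI = $24,850.63 / $22,100.00
PI = 1.1245

1.1245


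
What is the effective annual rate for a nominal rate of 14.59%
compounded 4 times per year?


Formula: EAR = (1 + r/m)^m - 1
Period rate: r/m = 0.1459 / 4 = 0.036475
Compounding: (1 + 0.036475)^4 = 1.154078
EAR = 1.154078 - 1 = 0.154078

0.154078


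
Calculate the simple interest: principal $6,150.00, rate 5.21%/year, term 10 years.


Formula: I = P * r * t
Substituting: I = $6,150.00 * 0.0521 * 10
Step: I = $6,150.00 * 0.521
I = $3,204.15

$3,204.15


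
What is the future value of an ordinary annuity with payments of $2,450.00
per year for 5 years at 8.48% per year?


Formula: FV = PMT * ((1+r)^n - 1) / r
Growth factor: (1 + 0.0848)^5 = 1.502271
Numerator: 1.502271 - 1 = 0.502271
FV = $2,450.00 * 0.502271 / 0.0848 = $14,511.38

$14,511.38


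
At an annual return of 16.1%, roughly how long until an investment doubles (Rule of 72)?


Formula: Years ≈ 72 / r
Substituting: Years ≈ 72 / 16.1
Years ≈ 4.5

4.5 years


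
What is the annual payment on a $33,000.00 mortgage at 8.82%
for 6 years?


Formula: PMT = PV * r / (1 - (1+r)^(-n))
Denominator: 1 - (1 + 0.0882)^(-6) = 0.39779
Numerator: $33,000.00 * 0.0882 = 2910.6
PMT = 2910.6 / 0.39779 = $7,316.92

$7,316.92


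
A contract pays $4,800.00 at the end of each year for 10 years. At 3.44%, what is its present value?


Formula: PV = PMT * (1 - (1+r)^(-n)) / r
Discount factor: (1 + 0.0344)^(-10) = 0.713042
Bracket: 1 - 0.713042 = 0.286958
PV = $4,800.00 * 0.286958 / 0.0344 = $40,040.70

$40,040.70


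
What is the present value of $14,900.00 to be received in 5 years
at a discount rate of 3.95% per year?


Formula: PV = FV / (1 + r)^n
Substituting: PV = $14,900.00 / (1 + 0.0395)^5
Discount factor: (1.0395)^5 = 1.213731
PV = $14,900.00 / 1.213731 = $12,276.20

$12,276.20


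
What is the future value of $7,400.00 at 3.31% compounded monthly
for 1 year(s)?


Formula: FV = P * (1 + r/m)^(m*t)
Period rate: r/m = 0.0331 / 12 = 0.002758
Total periods: m*t = 12 * 1 = 12
Growth factor: (1 + 0.002758)^12 = 1.033607
FV = $7,400.00 * 1.033607 = $7,648.69

$7,648.69


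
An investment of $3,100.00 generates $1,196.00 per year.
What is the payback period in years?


Formula: Payback = investment / annual cash flow
Substituting: Payback = $3,100.00 / $1,196.00
Payback = 2.592 years

2.592 years


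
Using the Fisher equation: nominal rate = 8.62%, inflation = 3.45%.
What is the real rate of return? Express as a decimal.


Formula: (1 + r_real) = (1 + r_nom) / (1 + inflation)
Substituting: (1 + r_real) = 1.0862 / 1.0345
(1 + r_real) = 1.049976
r_real = 1.049976 - 1 = 0.049976

0.049976


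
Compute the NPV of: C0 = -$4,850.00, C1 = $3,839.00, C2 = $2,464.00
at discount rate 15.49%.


Formula: NPV = C0 + C1/(1+r) + C2/(1+r)^2
Discount C1: $3,839.00 / (1 + 0.1549) = $3,324.10
Discount C2: $2,464.00 / (1 + 0.1549)^2 = $1,847.36
NPV = -$4,850.00 + $3,324.10 + $1,847.36 = $321.46

$321.46


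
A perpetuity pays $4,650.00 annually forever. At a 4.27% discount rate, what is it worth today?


Formula: PV = C / r
Substituting: PV = $4,650.00 / 0.0427
PV = $108,899.30

$108,899.30


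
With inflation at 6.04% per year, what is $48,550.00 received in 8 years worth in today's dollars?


Formula: Real value = nominal / (1 + inflation)^years
Price level: (1 + 0.0604)^8 = 1.598666
Real value = $48,550.00 / 1.598666 = $30,369.07

$30,369.07


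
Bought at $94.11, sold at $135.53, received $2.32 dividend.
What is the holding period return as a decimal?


Formula: HPR = (P1 - P0 + D) / P0
Gain: $135.53 - $94.11 + $2.32 = $43.74
HPR = $43.74 / $94.11 = 0.4648

0.4648


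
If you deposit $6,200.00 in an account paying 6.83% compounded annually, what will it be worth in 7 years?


Formula: FV = P * (1 + r)^n
Substituting: FV = $6,200.00 * (1 + 0.0683)^7
Growth factor: (1.0683)^7 = 1.588008
FV = $6,200.00 * 1.588008 = $9,845.65

$9,845.65


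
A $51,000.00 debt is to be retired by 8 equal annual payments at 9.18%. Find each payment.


Formula: PMT = PV * r / (1 - (1+r)^(-n))
Denominator: 1 - (1 + 0.0918)^(-8) = 0.504715
Numerator: $51,000.00 * 0.0918 = 4681.8
PMT = 4681.8 / 0.504715 = $9,276.13

$9,276.13


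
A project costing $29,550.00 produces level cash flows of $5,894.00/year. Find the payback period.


Formula: Payback = investment / annual cash flow
Substituting: Payback = $29,550.00 / $5,894.00
Payback = 5.0136 years

5.0136 years


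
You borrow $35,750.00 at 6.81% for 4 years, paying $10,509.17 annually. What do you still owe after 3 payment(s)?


Formula: Balance = PV*(1+r)^k - PMT*((1+r)^k - 1)/r
Growth: (1 + 0.0681)^3 = 1.218529
Accumulated factor: ((1+r)^k - 1)/r = 3.208938
Balance = $35,750.00 * 1.218529 - $10,509.17 * 3.208938
Balance = $9,839.13

$9,839.13


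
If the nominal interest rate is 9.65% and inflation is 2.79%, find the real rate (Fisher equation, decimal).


Formula: (1 + r_real) = (1 + r_nom) / (1 + inflation)
Substituting: (1 + r_real) = 1.0965 / 1.0279
(1 + r_real) = 1.066738
r_real = 1.066738 - 1 = 0.066738

0.066738


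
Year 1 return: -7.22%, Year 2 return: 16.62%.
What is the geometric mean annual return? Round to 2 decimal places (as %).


Formula: Geometric mean = ((1+r1)*(1+r2))^(1/2) - 1
Product: (1 + -0.0722) * (1 + 0.1662) = 0.9278 * 1.1662 = 1.082
Square root: 1.082^0.5 = 1.040192
Geometric mean = 1.040192 - 1 = 0.040192
As percentage: 4.02%

4.02%


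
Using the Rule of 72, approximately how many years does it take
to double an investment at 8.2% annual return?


Formula: Years ≈ 72 / r
Substituting: Years ≈ 72 / 8.2
Years ≈ 8.8

8.8 years


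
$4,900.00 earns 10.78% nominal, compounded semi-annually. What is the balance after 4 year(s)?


Formula: FV = P * (1 + r/m)^(m*t)
Period rate: r/m = 0.1078 / 2 = 0.0539
Total periods: m*t = 2 * 4 = 8
Growth factor: (1 + 0.0539)^8 = 1.521932
FV = $4,900.00 * 1.521932 = $7,457.47

$7,457.47


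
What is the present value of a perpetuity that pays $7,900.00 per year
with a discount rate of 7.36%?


Formula: PV = C / r
Substituting: PV = $7,900.00 / 0.0736
PV = $107,336.96

$107,336.96


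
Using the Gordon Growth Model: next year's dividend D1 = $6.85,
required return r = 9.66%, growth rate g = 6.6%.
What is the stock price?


Formula: P = D1 / (r - g)
Spread: r - g = 0.0966 - 0.066 = 0.0306
Substituting: P = $6.85 / 0.0306
P = $223.86

$223.86


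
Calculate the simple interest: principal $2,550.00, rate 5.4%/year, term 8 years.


Formula: I = P * r * t
Substituting: I = $2,550.00 * 0.054 * 8
Step: I = $2,550.00 * 0.432
I = $1,101.60

$1,101.60


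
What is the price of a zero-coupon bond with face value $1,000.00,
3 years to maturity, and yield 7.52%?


Formula: Price = FV / (1 + r)^n
Substituting: Price = $1,000.00 / (1 + 0.0752)^3
Discount factor: (1.0752)^3 = 1.24299
Price = $1,000.00 / 1.24299 = $804.51

$804.51


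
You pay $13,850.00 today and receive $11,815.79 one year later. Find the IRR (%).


Formula: IRR = C1/C0 - 1
Substituting: IRR = $11,815.79 / $13,850.00 - 1
Ratio: 0.853126 - 1 = -0.146874
IRR = -14.6874%

-14.6874%


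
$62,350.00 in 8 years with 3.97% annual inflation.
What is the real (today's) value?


Formula: Real value = nominal / (1 + inflation)^years
Price level: (1 + 0.0397)^8 = 1.365414
Real value = $62,350.00 / 1.365414 = $45,663.81

$45,663.81


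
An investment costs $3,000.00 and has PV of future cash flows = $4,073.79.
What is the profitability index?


Formula: PI = PV(cash flows) / initial investment
Substituting: PI = $4,073.79 / $3,000.00
PI = 1.3579

1.3579


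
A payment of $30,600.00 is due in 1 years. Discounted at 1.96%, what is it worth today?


Formula: PV = FV / (1 + r)^n
Substituting: PV = $30,600.00 / (1 + 0.0196)^1
Discount factor: (1.0196)^1 = 1.0196
PV = $30,600.00 / 1.0196 = $30,011.77

$30,011.77


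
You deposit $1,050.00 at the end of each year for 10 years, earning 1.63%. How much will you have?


Formula: FV = PMT * ((1+r)^n - 1) / r
Growth factor: (1 + 0.0163)^10 = 1.175491
Numerator: 1.175491 - 1 = 0.175491
FV = $1,050.00 * 0.175491 / 0.0163 = $11,304.63

$11,304.63


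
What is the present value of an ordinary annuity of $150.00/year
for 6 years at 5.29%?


Formula: PV = PMT * (1 - (1+r)^(-n)) / r
Discount factor: (1 + 0.0529)^(-6) = 0.733968
Bracket: 1 - 0.733968 = 0.266032
PV = $150.00 * 0.266032 / 0.0529 = $754.34

$754.34


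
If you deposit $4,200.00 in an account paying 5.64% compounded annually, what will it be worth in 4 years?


Formula: FV = P * (1 + r)^n
Substituting: FV = $4,200.00 * (1 + 0.0564)^4
Growth factor: (1.0564)^4 = 1.245414
FV = $4,200.00 * 1.245414 = $5,230.74

$5,230.74


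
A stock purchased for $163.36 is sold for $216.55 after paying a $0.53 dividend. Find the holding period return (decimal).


Formula: HPR = (P1 - P0 + D) / P0
Gain: $216.55 - $163.36 + $0.53 = $53.72
HPR = $53.72 / $163.36 = 0.3288

0.3288


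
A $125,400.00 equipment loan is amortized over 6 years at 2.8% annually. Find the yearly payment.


Formula: PMT = PV * r / (1 - (1+r)^(-n))
Denominator: 1 - (1 + 0.028)^(-6) = 0.152692
Numerator: $125,400.00 * 0.028 = 3511.2
PMT = 3511.2 / 0.152692 = $22,995.31

$22,995.31


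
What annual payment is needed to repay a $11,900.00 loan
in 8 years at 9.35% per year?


Formula: PMT = PV * r / (1 - (1+r)^(-n))
Denominator: 1 - (1 + 0.0935)^(-8) = 0.510841
Numerator: $11,900.00 * 0.0935 = 1112.65
PMT = 1112.65 / 0.510841 = $2,178.07

$2,178.07


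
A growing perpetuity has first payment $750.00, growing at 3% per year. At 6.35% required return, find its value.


Formula: PV = C / (r - g)
Spread: r - g = 0.0635 - 0.03 = 0.0335
Substituting: PV = $750.00 / 0.0335
PV = $22,388.06

$22,388.06


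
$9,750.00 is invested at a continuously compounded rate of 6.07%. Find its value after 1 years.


Formula: FV = P * e^(r*t)
Exponent: r*t = 0.0607 * 1 = 0.0607
e^(0.0607) = 1.06258
FV = $9,750.00 * 1.06258 = $10,360.16

$10,360.16


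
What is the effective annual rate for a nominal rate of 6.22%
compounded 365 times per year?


Formula: EAR = (1 + r/m)^m - 1
Period rate: r/m = 0.0622 / 365 = 0.00017
Compounding: (1 + 0.00017)^365 = 1.06417
EAR = 1.06417 - 1 = 0.06417

0.06417


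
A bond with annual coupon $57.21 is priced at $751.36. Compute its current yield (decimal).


Formula: Current yield = annual coupon / price
Substituting: CY = $57.21 / $751.36
CY = 0.076142

0.076142


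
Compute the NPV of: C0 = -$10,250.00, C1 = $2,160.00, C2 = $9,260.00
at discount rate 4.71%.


Formula: NPV = C0 + C1/(1+r) + C2/(1+r)^2
Discount C1: $2,160.00 / (1 + 0.0471) = $2,062.84
Discount C2: $9,260.00 / (1 + 0.0471)^2 = $8,445.68
NPV = -$10,250.00 + $2,062.84 + $8,445.68 = $258.52

$258.52


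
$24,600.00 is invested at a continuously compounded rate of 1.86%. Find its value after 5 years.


Formula: FV = P * e^(r*t)
Exponent: r*t = 0.0186 * 5 = 0.093
e^(0.093) = 1.097462
FV = $24,600.00 * 1.097462 = $26,997.56

$26,997.56


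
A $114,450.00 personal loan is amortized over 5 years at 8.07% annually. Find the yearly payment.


Formula: PMT = PV * r / (1 - (1+r)^(-n))
Denominator: 1 - (1 + 0.0807)^(-5) = 0.321618
Numerator: $114,450.00 * 0.0807 = 9236.115
PMT = 9236.115 / 0.321618 = $28,717.65

$28,717.65


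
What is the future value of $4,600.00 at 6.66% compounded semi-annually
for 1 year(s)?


Formula: FV = P * (1 + r/m)^(m*t)
Period rate: r/m = 0.0666 / 2 = 0.0333
Total periods: m*t = 2 * 1 = 2
Growth factor: (1 + 0.0333)^2 = 1.067709
FV = $4,600.00 * 1.067709 = $4,911.46

$4,911.46


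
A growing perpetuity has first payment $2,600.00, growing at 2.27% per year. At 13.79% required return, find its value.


Formula: PV = C / (r - g)
Spread: r - g = 0.1379 - 0.0227 = 0.1152
Substituting: PV = $2,600.00 / 0.1152
PV = $22,569.44

$22,569.44


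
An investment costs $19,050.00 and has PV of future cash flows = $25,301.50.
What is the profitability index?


Formula: PI = PV(cash flows) / initial investment
Substituting: PI = $25,301.50 / $19,050.00
PI = 1.3282

1.3282


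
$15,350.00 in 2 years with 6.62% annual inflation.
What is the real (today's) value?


Formula: Real value = nominal / (1 + inflation)^years
Price level: (1 + 0.0662)^2 = 1.136782
Real value = $15,350.00 / 1.136782 = $13,503.02

$13,503.02


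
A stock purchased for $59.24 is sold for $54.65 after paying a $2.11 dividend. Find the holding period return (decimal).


Formula: HPR = (P1 - P0 + D) / P0
Gain: $54.65 - $59.24 + $2.11 = -$2.48
HPR = -$2.48 / $59.24 = -0.0419

-0.0419


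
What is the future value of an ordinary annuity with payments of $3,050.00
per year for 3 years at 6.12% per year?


Formula: FV = PMT * ((1+r)^n - 1) / r
Growth factor: (1 + 0.0612)^3 = 1.195066
Numerator: 1.195066 - 1 = 0.195066
FV = $3,050.00 * 0.195066 / 0.0612 = $9,721.40

$9,721.40


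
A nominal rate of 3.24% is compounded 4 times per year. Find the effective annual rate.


Formula: EAR = (1 + r/m)^m - 1
Period rate: r/m = 0.0324 / 4 = 0.0081
Compounding: (1 + 0.0081)^4 = 1.032796
EAR = 1.032796 - 1 = 0.032796

0.032796


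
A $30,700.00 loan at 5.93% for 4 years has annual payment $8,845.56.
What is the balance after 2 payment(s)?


Formula: Balance = PV*(1+r)^k - PMT*((1+r)^k - 1)/r
Growth: (1 + 0.0593)^2 = 1.122116
Accumulated factor: ((1+r)^k - 1)/r = 2.0593
Balance = $30,700.00 * 1.122116 - $8,845.56 * 2.0593
Balance = $16,233.31

$16,233.31


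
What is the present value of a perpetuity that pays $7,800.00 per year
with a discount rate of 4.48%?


Formula: PV = C / r
Substituting: PV = $7,800.00 / 0.0448
PV = $174,107.14

$174,107.14


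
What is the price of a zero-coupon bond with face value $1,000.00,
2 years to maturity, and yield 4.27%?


Formula: Price = FV / (1 + r)^n
Substituting: Price = $1,000.00 / (1 + 0.0427)^2
Discount factor: (1.0427)^2 = 1.087223
Price = $1,000.00 / 1.087223 = $919.77

$919.77


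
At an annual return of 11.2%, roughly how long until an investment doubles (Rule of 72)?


Formula: Years ≈ 72 / r
Substituting: Years ≈ 72 / 11.2
Years ≈ 6.4

6.4 years


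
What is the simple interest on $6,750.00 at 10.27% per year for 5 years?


Formula: I = P * r * t
Substituting: I = $6,750.00 * 0.1027 * 5
Step: I = $6,750.00 * 0.5135
I = $3,466.13

$3,466.13


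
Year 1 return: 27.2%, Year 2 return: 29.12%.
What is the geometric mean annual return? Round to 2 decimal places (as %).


Formula: Geometric mean = ((1+r1)*(1+r2))^(1/2) - 1
Product: (1 + 0.272) * (1 + 0.2912) = 1.272 * 1.2912 = 1.642406
Square root: 1.642406^0.5 = 1.281564
Geometric mean = 1.281564 - 1 = 0.281564
As percentage: 28.16%

28.16%


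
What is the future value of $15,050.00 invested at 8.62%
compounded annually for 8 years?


Formula: FV = P * (1 + r)^n
Substituting: FV = $15,050.00 * (1 + 0.0862)^8
Growth factor: (1.0862)^8 = 1.937664
FV = $15,050.00 * 1.937664 = $29,161.84

$29,161.84


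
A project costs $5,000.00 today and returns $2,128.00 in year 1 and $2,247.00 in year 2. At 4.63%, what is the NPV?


Formula: NPV = C0 + C1/(1+r) + C2/(1+r)^2
Discount C1: $2,128.00 / (1 + 0.0463) = $2,033.83
Discount C2: $2,247.00 / (1 + 0.0463)^2 = $2,052.54
NPV = -$5,000.00 + $2,033.83 + $2,052.54 = -$913.63

-$913.63


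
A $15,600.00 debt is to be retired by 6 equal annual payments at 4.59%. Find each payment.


Formula: PMT = PV * r / (1 - (1+r)^(-n))
Denominator: 1 - (1 + 0.0459)^(-6) = 0.23606
Numerator: $15,600.00 * 0.0459 = 716.04
PMT = 716.04 / 0.23606 = $3,033.29

$3,033.29


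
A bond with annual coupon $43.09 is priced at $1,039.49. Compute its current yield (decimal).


Formula: Current yield = annual coupon / price
Substituting: CY = $43.09 / $1,039.49
CY = 0.041453

0.041453


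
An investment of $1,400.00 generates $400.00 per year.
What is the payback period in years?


Formula: Payback = investment / annual cash flow
Substituting: Payback = $1,400.00 / $400.00
Payback = 3.5 years

3.5 years


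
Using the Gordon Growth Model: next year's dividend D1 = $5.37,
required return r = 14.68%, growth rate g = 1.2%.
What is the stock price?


Formula: P = D1 / (r - g)
Spread: r - g = 0.1468 - 0.012 = 0.1348
Substituting: P = $5.37 / 0.1348
P = $39.84

$39.84


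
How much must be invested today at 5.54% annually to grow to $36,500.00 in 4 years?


Formula: PV = FV / (1 + r)^n
Substituting: PV = $36,500.00 / (1 + 0.0554)^4
Discount factor: (1.0554)^4 = 1.240705
PV = $36,500.00 / 1.240705 = $29,418.77

$29,418.77


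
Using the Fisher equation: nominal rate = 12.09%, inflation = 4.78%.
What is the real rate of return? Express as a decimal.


Formula: (1 + r_real) = (1 + r_nom) / (1 + inflation)
Substituting: (1 + r_real) = 1.1209 / 1.0478
(1 + r_real) = 1.069765
r_real = 1.069765 - 1 = 0.069765

0.069765


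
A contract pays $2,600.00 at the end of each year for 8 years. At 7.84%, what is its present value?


Formula: PV = PMT * (1 - (1+r)^(-n)) / r
Discount factor: (1 + 0.0784)^(-8) = 0.546715
Bracket: 1 - 0.546715 = 0.453285
PV = $2,600.00 * 0.453285 / 0.0784 = $15,032.41

$15,032.41


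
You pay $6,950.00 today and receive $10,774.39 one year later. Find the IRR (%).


Formula: IRR = C1/C0 - 1
Substituting: IRR = $10,774.39 / $6,950.00 - 1
Ratio: 1.550272 - 1 = 0.550272
IRR = 55.0272%

55.0272%


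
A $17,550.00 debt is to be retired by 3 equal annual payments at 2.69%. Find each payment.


Formula: PMT = PV * r / (1 - (1+r)^(-n))
Denominator: 1 - (1 + 0.0269)^(-3) = 0.076545
Numerator: $17,550.00 * 0.0269 = 472.095
PMT = 472.095 / 0.076545 = $6,167.51

$6,167.51
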